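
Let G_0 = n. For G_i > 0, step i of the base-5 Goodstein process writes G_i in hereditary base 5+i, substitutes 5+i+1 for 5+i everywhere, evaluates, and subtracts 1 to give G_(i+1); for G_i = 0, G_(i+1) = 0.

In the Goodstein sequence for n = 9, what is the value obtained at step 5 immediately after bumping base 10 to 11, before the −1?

9

G_0=9  [base 5] 5 + 4  →[5↦6]→  6 + 4 = 10  −1 ⇒ G_1=9
G_1=9  [base 6] 6 + 3  →[6↦7]→  7 + 3 = 10  −1 ⇒ G_2=9
G_2=9  [base 7] 7 + 2  →[7↦8]→  8 + 2 = 10  −1 ⇒ G_3=9
G_3=9  [base 8] 8 + 1  →[8↦9]→  9 + 1 = 10  −1 ⇒ G_4=9
G_4=9  [base 9] 9  →[9↦10]→  10 = 10  −1 ⇒ G_5=9
G_5=9  [base 10] 9  →[10↦11]→  9 = 9  −1 ⇒ G_6=8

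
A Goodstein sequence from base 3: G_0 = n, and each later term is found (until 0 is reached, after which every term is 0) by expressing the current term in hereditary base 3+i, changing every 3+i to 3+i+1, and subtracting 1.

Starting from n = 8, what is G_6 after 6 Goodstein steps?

11

step 0: 8 = 2·3 + 2; sub 4 for 3: 2·4 + 2; = 10; G_1 = 10−1 = 9
step 1: 9 = 2·4 + 1; sub 5 for 4: 2·5 + 1; = 11; G_2 = 11−1 = 10
step 2: 10 = 2·5; sub 6 for 5: 2·6; = 12; G_3 = 12−1 = 11
step 3: 11 = 6 + 5; sub 7 for 6: 7 + 5; = 12; G_4 = 12−1 = 11
step 4: 11 = 7 + 4; sub 8 for 7: 8 + 4; = 12; G_5 = 12−1 = 11
step 5: 11 = 8 + 3; sub 9 for 8: 9 + 3; = 12; G_6 = 12−1 = 11
step 6: 11 = 9 + 2; sub 10 for 9: 10 + 2; = 12; G_7 = 12−1 = 11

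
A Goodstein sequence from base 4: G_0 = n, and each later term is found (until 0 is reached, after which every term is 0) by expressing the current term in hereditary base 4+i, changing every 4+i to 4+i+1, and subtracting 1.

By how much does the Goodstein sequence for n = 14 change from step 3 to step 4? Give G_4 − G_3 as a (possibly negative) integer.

G_0=14  [base 4] 3·4 + 2  →[4↦5]→  3·5 + 2 = 17  −1 ⇒ G_1=16
G_1=16  [base 5] 3·5 + 1  →[5↦6]→  3·6 + 1 = 19  −1 ⇒ G_2=18
G_2=18  [base 6] 3·6  →[6↦7]→  3·7 = 21  −1 ⇒ G_3=20
G_3=20  [base 7] 2·7 + 6  →[7↦8]→  2·8 + 6 = 22  −1 ⇒ G_4=21

1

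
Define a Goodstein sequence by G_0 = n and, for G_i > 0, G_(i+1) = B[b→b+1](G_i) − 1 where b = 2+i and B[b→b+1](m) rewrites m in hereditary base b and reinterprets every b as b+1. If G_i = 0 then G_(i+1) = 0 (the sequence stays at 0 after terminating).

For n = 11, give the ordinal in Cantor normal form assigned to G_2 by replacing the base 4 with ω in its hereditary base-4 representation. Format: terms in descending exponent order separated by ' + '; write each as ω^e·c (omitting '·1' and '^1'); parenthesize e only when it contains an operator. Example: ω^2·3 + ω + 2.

ω^(ω + 1) + 3

G_0=11  [base 2] 2^(2 + 1) + 2 + 1  →[2↦3]→  3^(3 + 1) + 3 + 1 = 85  −1 ⇒ G_1=84
G_1=84  [base 3] 3^(3 + 1) + 3  →[3↦4]→  4^(4 + 1) + 4 = 1028  −1 ⇒ G_2=1027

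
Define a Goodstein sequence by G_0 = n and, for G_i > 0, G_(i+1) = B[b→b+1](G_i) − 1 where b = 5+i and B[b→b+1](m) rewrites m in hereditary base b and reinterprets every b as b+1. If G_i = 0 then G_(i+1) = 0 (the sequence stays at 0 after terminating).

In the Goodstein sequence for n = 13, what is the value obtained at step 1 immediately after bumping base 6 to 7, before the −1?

16

base 5: 13 = 2·5 + 3; at 6: 2·6 + 3 = 15; next = 14
base 6: 14 = 2·6 + 2; at 7: 2·7 + 2 = 16; next = 15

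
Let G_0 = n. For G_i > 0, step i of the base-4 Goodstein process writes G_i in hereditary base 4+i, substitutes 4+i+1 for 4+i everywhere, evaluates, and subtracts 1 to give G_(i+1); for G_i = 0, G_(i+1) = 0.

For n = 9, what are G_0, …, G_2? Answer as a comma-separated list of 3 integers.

9, 10, 11

step 0: 9 = 2·4 + 1; sub 5 for 4: 2·5 + 1; = 11; G_1 = 11−1 = 10
step 1: 10 = 2·5; sub 6 for 5: 2·6; = 12; G_2 = 12−1 = 11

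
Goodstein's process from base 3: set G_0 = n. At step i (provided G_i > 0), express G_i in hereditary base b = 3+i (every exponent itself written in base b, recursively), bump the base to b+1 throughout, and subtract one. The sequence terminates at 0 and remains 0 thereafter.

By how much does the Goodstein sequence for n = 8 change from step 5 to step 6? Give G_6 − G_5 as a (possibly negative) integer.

(0) 8|_3 = 2·3 + 2 ↦ 2·4 + 2|_4 = 10 ⇒ 9
(1) 9|_4 = 2·4 + 1 ↦ 2·5 + 1|_5 = 11 ⇒ 10
(2) 10|_5 = 2·5 ↦ 2·6|_6 = 12 ⇒ 11
(3) 11|_6 = 6 + 5 ↦ 7 + 5|_7 = 12 ⇒ 11
(4) 11|_7 = 7 + 4 ↦ 8 + 4|_8 = 12 ⇒ 11
(5) 11|_8 = 8 + 3 ↦ 9 + 3|_9 = 12 ⇒ 11

0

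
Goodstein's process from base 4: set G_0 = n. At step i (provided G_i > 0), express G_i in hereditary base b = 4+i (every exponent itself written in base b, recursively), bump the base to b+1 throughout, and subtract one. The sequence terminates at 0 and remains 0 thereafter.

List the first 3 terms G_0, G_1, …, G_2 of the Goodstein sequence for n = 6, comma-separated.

G_0=6  [base 4] 4 + 2  →[4↦5]→  5 + 2 = 7  −1 ⇒ G_1=6
G_1=6  [base 5] 5 + 1  →[5↦6]→  6 + 1 = 7  −1 ⇒ G_2=6

6, 6, 6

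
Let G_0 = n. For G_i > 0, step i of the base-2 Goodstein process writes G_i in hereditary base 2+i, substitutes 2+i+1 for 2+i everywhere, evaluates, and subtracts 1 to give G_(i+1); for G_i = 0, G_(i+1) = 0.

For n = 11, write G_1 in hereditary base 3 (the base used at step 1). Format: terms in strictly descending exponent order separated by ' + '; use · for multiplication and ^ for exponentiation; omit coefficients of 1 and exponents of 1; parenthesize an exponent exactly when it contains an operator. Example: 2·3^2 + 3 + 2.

11 —HB2→ 2^(2 + 1) + 2 + 1 —bump→ 3^(3 + 1) + 3 + 1 = 85 —(−1)→ 84
84 —HB3→ 3^(3 + 1) + 3 —bump→ 4^(4 + 1) + 4 = 1028 —(−1)→ 1027

3^(3 + 1) + 3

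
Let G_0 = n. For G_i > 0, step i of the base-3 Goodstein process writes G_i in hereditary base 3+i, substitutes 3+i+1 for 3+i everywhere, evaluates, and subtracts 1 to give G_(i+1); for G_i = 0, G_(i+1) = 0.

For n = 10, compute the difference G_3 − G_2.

G_0=10  [base 3] 3^2 + 1  →[3↦4]→  4^2 + 1 = 17  −1 ⇒ G_1=16
G_1=16  [base 4] 4^2  →[4↦5]→  5^2 = 25  −1 ⇒ G_2=24
G_2=24  [base 5] 4·5 + 4  →[5↦6]→  4·6 + 4 = 28  −1 ⇒ G_3=27

3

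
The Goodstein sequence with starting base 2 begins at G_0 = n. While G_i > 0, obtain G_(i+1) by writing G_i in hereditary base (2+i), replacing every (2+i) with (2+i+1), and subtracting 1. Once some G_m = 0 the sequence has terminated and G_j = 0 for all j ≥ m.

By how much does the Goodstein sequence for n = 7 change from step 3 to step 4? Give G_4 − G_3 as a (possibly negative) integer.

base 2: 7 = 2^2 + 2 + 1; at 3: 3^3 + 3 + 1 = 31; next = 30
base 3: 30 = 3^3 + 3; at 4: 4^4 + 4 = 260; next = 259
base 4: 259 = 4^4 + 3; at 5: 5^5 + 3 = 3128; next = 3127
base 5: 3127 = 5^5 + 2; at 6: 6^6 + 2 = 46658; next = 46657

43530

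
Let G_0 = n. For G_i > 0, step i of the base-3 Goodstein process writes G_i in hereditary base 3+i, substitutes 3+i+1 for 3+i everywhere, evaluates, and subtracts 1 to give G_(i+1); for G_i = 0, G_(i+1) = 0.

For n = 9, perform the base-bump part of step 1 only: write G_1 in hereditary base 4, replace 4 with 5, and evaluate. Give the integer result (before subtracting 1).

9 —HB3→ 3^2 —bump→ 4^2 = 16 —(−1)→ 15
15 —HB4→ 3·4 + 3 —bump→ 3·5 + 3 = 18 —(−1)→ 17

18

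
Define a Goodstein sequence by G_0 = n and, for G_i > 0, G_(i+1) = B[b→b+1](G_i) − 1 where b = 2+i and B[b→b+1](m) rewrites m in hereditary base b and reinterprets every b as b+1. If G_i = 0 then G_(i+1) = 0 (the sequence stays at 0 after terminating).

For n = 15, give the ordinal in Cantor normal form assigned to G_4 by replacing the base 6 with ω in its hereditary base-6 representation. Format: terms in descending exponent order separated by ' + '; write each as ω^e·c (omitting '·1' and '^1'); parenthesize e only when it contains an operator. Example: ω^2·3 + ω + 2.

step 0: 15 = 2^(2 + 1) + 2^2 + 2 + 1; sub 3 for 2: 3^(3 + 1) + 3^3 + 3 + 1; = 112; G_1 = 112−1 = 111
step 1: 111 = 3^(3 + 1) + 3^3 + 3; sub 4 for 3: 4^(4 + 1) + 4^4 + 4; = 1284; G_2 = 1284−1 = 1283
step 2: 1283 = 4^(4 + 1) + 4^4 + 3; sub 5 for 4: 5^(5 + 1) + 5^5 + 3; = 18753; G_3 = 18753−1 = 18752
step 3: 18752 = 5^(5 + 1) + 5^5 + 2; sub 6 for 5: 6^(6 + 1) + 6^6 + 2; = 326594; G_4 = 326594−1 = 326593

ω^(ω + 1) + ω^ω + 1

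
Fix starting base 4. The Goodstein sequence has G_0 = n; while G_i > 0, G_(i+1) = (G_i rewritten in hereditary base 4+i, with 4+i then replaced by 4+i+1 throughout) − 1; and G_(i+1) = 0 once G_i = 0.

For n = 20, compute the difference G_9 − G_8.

8

base 4: 20 = 4^2 + 4; at 5: 5^2 + 5 = 30; next = 29
base 5: 29 = 5^2 + 4; at 6: 6^2 + 4 = 40; next = 39
base 6: 39 = 6^2 + 3; at 7: 7^2 + 3 = 52; next = 51
base 7: 51 = 7^2 + 2; at 8: 8^2 + 2 = 66; next = 65
base 8: 65 = 8^2 + 1; at 9: 9^2 + 1 = 82; next = 81
base 9: 81 = 9^2; at 10: 10^2 = 100; next = 99
base 10: 99 = 9·10 + 9; at 11: 9·11 + 9 = 108; next = 107
base 11: 107 = 9·11 + 8; at 12: 9·12 + 8 = 116; next = 115
base 12: 115 = 9·12 + 7; at 13: 9·13 + 7 = 124; next = 123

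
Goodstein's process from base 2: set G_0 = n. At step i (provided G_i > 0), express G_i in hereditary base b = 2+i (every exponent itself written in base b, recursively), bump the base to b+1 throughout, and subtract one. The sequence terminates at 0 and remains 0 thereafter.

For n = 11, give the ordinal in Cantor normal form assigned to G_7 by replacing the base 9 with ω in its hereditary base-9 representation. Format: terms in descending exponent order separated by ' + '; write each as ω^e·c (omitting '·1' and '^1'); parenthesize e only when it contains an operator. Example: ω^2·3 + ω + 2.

step 0: 11 = 2^(2 + 1) + 2 + 1; sub 3 for 2: 3^(3 + 1) + 3 + 1; = 85; G_1 = 85−1 = 84
step 1: 84 = 3^(3 + 1) + 3; sub 4 for 3: 4^(4 + 1) + 4; = 1028; G_2 = 1028−1 = 1027
step 2: 1027 = 4^(4 + 1) + 3; sub 5 for 4: 5^(5 + 1) + 3; = 15628; G_3 = 15628−1 = 15627
step 3: 15627 = 5^(5 + 1) + 2; sub 6 for 5: 6^(6 + 1) + 2; = 279938; G_4 = 279938−1 = 279937
step 4: 279937 = 6^(6 + 1) + 1; sub 7 for 6: 7^(7 + 1) + 1; = 5764802; G_5 = 5764802−1 = 5764801
step 5: 5764801 = 7^(7 + 1); sub 8 for 7: 8^(8 + 1); = 134217728; G_6 = 134217728−1 = 134217727
step 6: 134217727 = 7·8^8 + 7·8^7 + 7·8^6 + 7·8^5 + 7·8^4 + 7·8^3 + 7·8^2 + 7·8 + 7; sub 9 for 8: 7·9^9 + 7·9^7 + 7·9^6 + 7·9^5 + 7·9^4 + 7·9^3 + 7·9^2 + 7·9 + 7; = 2749609303; G_7 = 2749609303−1 = 2749609302
step 7: 2749609302 = 7·9^9 + 7·9^7 + 7·9^6 + 7·9^5 + 7·9^4 + 7·9^3 + 7·9^2 + 7·9 + 6; sub 10 for 9: 7·10^10 + 7·10^7 + 7·10^6 + 7·10^5 + 7·10^4 + 7·10^3 + 7·10^2 + 7·10 + 6; = 70077777776; G_8 = 70077777776−1 = 70077777775

ω^ω·7 + ω^7·7 + ω^6·7 + ω^5·7 + ω^4·7 + ω^3·7 + ω^2·7 + ω·7 + 6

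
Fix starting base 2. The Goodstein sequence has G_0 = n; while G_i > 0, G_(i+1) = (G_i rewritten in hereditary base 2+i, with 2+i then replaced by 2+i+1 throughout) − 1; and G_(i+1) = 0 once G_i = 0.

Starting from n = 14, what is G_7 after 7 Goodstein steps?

i=0: 14 = 2^(2 + 1) + 2^2 + 2 (b=2); 2→3: 3^(3 + 1) + 3^3 + 3 = 111; 111−1 = 110
i=1: 110 = 3^(3 + 1) + 3^3 + 2 (b=3); 3→4: 4^(4 + 1) + 4^4 + 2 = 1282; 1282−1 = 1281
i=2: 1281 = 4^(4 + 1) + 4^4 + 1 (b=4); 4→5: 5^(5 + 1) + 5^5 + 1 = 18751; 18751−1 = 18750
i=3: 18750 = 5^(5 + 1) + 5^5 (b=5); 5→6: 6^(6 + 1) + 6^6 = 326592; 326592−1 = 326591
i=4: 326591 = 6^(6 + 1) + 5·6^5 + 5·6^4 + 5·6^3 + 5·6^2 + 5·6 + 5 (b=6); 6→7: 7^(7 + 1) + 5·7^5 + 5·7^4 + 5·7^3 + 5·7^2 + 5·7 + 5 = 5862841; 5862841−1 = 5862840
i=5: 5862840 = 7^(7 + 1) + 5·7^5 + 5·7^4 + 5·7^3 + 5·7^2 + 5·7 + 4 (b=7); 7→8: 8^(8 + 1) + 5·8^5 + 5·8^4 + 5·8^3 + 5·8^2 + 5·8 + 4 = 134404972; 134404972−1 = 134404971
i=6: 134404971 = 8^(8 + 1) + 5·8^5 + 5·8^4 + 5·8^3 + 5·8^2 + 5·8 + 3 (b=8); 8→9: 9^(9 + 1) + 5·9^5 + 5·9^4 + 5·9^3 + 5·9^2 + 5·9 + 3 = 3487116549; 3487116549−1 = 3487116548
i=7: 3487116548 = 9^(9 + 1) + 5·9^5 + 5·9^4 + 5·9^3 + 5·9^2 + 5·9 + 2 (b=9); 9→10: 10^(10 + 1) + 5·10^5 + 5·10^4 + 5·10^3 + 5·10^2 + 5·10 + 2 = 100000555552; 100000555552−1 = 100000555551

3487116548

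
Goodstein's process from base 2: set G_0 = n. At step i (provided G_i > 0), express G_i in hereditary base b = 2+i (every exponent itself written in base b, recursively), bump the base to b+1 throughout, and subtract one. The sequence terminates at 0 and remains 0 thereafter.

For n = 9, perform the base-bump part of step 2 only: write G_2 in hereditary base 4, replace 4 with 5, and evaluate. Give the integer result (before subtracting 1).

G_0 = 9. HB_2(9) = 2^(2 + 1) + 1. Bump = 82. G_1 = 81.
G_1 = 81. HB_3(81) = 3^(3 + 1). Bump = 1024. G_2 = 1023.

9843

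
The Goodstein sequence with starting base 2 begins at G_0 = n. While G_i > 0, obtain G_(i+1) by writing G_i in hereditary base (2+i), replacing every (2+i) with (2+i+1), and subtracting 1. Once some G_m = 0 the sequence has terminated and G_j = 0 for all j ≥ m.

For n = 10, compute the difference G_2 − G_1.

942

base 2: 10 = 2^(2 + 1) + 2; at 3: 3^(3 + 1) + 3 = 84; next = 83
base 3: 83 = 3^(3 + 1) + 2; at 4: 4^(4 + 1) + 2 = 1026; next = 1025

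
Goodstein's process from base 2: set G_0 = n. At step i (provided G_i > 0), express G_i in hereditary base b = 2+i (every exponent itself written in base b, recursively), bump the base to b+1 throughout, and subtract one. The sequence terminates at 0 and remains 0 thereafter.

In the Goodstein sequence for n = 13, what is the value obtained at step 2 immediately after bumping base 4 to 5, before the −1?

16093

step 0: 13 = 2^(2 + 1) + 2^2 + 1; sub 3 for 2: 3^(3 + 1) + 3^3 + 1; = 109; G_1 = 109−1 = 108
step 1: 108 = 3^(3 + 1) + 3^3; sub 4 for 3: 4^(4 + 1) + 4^4; = 1280; G_2 = 1280−1 = 1279
step 2: 1279 = 4^(4 + 1) + 3·4^3 + 3·4^2 + 3·4 + 3; sub 5 for 4: 5^(5 + 1) + 3·5^3 + 3·5^2 + 3·5 + 3; = 16093; G_3 = 16093−1 = 16092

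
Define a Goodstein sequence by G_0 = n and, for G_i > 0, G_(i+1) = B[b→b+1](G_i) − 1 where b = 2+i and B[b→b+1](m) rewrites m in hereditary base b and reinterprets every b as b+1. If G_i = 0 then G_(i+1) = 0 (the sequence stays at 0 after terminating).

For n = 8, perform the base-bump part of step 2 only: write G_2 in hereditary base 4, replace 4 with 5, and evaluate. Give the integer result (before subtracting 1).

6311

[0] 8 ≡ 2^(2 + 1) (base 2). Lift 3: 81. −1: 80.
[1] 80 ≡ 2·3^3 + 2·3^2 + 2·3 + 2 (base 3). Lift 4: 554. −1: 553.
[2] 553 ≡ 2·4^4 + 2·4^2 + 2·4 + 1 (base 4). Lift 5: 6311. −1: 6310.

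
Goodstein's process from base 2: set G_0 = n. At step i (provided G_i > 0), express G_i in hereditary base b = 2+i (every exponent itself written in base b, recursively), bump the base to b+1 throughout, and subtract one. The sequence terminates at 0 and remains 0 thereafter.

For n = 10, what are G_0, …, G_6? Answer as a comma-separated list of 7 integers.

10, 83, 1025, 15625, 279935, 4215754, 84073323

G_0=10  [base 2] 2^(2 + 1) + 2  →[2↦3]→  3^(3 + 1) + 3 = 84  −1 ⇒ G_1=83
G_1=83  [base 3] 3^(3 + 1) + 2  →[3↦4]→  4^(4 + 1) + 2 = 1026  −1 ⇒ G_2=1025
G_2=1025  [base 4] 4^(4 + 1) + 1  →[4↦5]→  5^(5 + 1) + 1 = 15626  −1 ⇒ G_3=15625
G_3=15625  [base 5] 5^(5 + 1)  →[5↦6]→  6^(6 + 1) = 279936  −1 ⇒ G_4=279935
G_4=279935  [base 6] 5·6^6 + 5·6^5 + 5·6^4 + 5·6^3 + 5·6^2 + 5·6 + 5  →[6↦7]→  5·7^7 + 5·7^5 + 5·7^4 + 5·7^3 + 5·7^2 + 5·7 + 5 = 4215755  −1 ⇒ G_5=4215754
G_5=4215754  [base 7] 5·7^7 + 5·7^5 + 5·7^4 + 5·7^3 + 5·7^2 + 5·7 + 4  →[7↦8]→  5·8^8 + 5·8^5 + 5·8^4 + 5·8^3 + 5·8^2 + 5·8 + 4 = 84073324  −1 ⇒ G_6=84073323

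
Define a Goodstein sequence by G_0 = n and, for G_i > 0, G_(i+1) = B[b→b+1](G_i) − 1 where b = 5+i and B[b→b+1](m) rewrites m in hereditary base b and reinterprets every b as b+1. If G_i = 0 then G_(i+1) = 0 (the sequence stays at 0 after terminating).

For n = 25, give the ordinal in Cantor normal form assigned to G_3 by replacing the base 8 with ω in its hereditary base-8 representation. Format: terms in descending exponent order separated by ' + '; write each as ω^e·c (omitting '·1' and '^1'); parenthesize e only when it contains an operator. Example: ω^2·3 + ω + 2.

ω·5 + 3

25 —HB5→ 5^2 —bump→ 6^2 = 36 —(−1)→ 35
35 —HB6→ 5·6 + 5 —bump→ 5·7 + 5 = 40 —(−1)→ 39
39 —HB7→ 5·7 + 4 —bump→ 5·8 + 4 = 44 —(−1)→ 43
43 —HB8→ 5·8 + 3 —bump→ 5·9 + 3 = 48 —(−1)→ 47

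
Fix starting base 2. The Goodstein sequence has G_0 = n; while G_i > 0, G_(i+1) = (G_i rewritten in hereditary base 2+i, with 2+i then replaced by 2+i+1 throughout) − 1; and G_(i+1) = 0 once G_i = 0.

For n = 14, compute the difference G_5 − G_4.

5536249

G_0=14  [base 2] 2^(2 + 1) + 2^2 + 2  →[2↦3]→  3^(3 + 1) + 3^3 + 3 = 111  −1 ⇒ G_1=110
G_1=110  [base 3] 3^(3 + 1) + 3^3 + 2  →[3↦4]→  4^(4 + 1) + 4^4 + 2 = 1282  −1 ⇒ G_2=1281
G_2=1281  [base 4] 4^(4 + 1) + 4^4 + 1  →[4↦5]→  5^(5 + 1) + 5^5 + 1 = 18751  −1 ⇒ G_3=18750
G_3=18750  [base 5] 5^(5 + 1) + 5^5  →[5↦6]→  6^(6 + 1) + 6^6 = 326592  −1 ⇒ G_4=326591
G_4=326591  [base 6] 6^(6 + 1) + 5·6^5 + 5·6^4 + 5·6^3 + 5·6^2 + 5·6 + 5  →[6↦7]→  7^(7 + 1) + 5·7^5 + 5·7^4 + 5·7^3 + 5·7^2 + 5·7 + 5 = 5862841  −1 ⇒ G_5=5862840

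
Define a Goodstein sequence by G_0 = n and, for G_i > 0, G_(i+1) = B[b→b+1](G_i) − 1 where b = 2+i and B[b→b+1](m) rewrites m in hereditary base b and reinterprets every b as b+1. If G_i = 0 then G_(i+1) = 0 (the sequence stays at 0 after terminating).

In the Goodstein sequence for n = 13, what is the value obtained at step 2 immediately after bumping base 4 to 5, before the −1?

base 2: 13 = 2^(2 + 1) + 2^2 + 1; at 3: 3^(3 + 1) + 3^3 + 1 = 109; next = 108
base 3: 108 = 3^(3 + 1) + 3^3; at 4: 4^(4 + 1) + 4^4 = 1280; next = 1279
base 4: 1279 = 4^(4 + 1) + 3·4^3 + 3·4^2 + 3·4 + 3; at 5: 5^(5 + 1) + 3·5^3 + 3·5^2 + 3·5 + 3 = 16093; next = 16092

16093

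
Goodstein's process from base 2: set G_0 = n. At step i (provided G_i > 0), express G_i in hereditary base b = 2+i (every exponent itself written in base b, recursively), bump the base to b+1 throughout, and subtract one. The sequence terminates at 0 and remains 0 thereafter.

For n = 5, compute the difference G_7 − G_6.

703

(0) 5|_2 = 2^2 + 1 ↦ 3^3 + 1|_3 = 28 ⇒ 27
(1) 27|_3 = 3^3 ↦ 4^4|_4 = 256 ⇒ 255
(2) 255|_4 = 3·4^3 + 3·4^2 + 3·4 + 3 ↦ 3·5^3 + 3·5^2 + 3·5 + 3|_5 = 468 ⇒ 467
(3) 467|_5 = 3·5^3 + 3·5^2 + 3·5 + 2 ↦ 3·6^3 + 3·6^2 + 3·6 + 2|_6 = 776 ⇒ 775
(4) 775|_6 = 3·6^3 + 3·6^2 + 3·6 + 1 ↦ 3·7^3 + 3·7^2 + 3·7 + 1|_7 = 1198 ⇒ 1197
(5) 1197|_7 = 3·7^3 + 3·7^2 + 3·7 ↦ 3·8^3 + 3·8^2 + 3·8|_8 = 1752 ⇒ 1751
(6) 1751|_8 = 3·8^3 + 3·8^2 + 2·8 + 7 ↦ 3·9^3 + 3·9^2 + 2·9 + 7|_9 = 2455 ⇒ 2454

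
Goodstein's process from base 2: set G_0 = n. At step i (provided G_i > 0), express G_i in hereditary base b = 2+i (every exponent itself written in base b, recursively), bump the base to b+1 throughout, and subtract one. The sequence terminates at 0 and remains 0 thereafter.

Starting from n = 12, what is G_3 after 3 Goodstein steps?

15685

i=0: 12 = 2^(2 + 1) + 2^2 (b=2); 2→3: 3^(3 + 1) + 3^3 = 108; 108−1 = 107
i=1: 107 = 3^(3 + 1) + 2·3^2 + 2·3 + 2 (b=3); 3→4: 4^(4 + 1) + 2·4^2 + 2·4 + 2 = 1066; 1066−1 = 1065
i=2: 1065 = 4^(4 + 1) + 2·4^2 + 2·4 + 1 (b=4); 4→5: 5^(5 + 1) + 2·5^2 + 2·5 + 1 = 15686; 15686−1 = 15685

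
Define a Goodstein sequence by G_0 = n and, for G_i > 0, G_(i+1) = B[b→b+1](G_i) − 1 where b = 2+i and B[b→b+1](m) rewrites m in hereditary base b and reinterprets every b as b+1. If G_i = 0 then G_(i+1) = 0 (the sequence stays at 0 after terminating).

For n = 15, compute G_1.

111

i=0: 15 = 2^(2 + 1) + 2^2 + 2 + 1 (b=2); 2→3: 3^(3 + 1) + 3^3 + 3 + 1 = 112; 112−1 = 111
i=1: 111 = 3^(3 + 1) + 3^3 + 3 (b=3); 3→4: 4^(4 + 1) + 4^4 + 4 = 1284; 1284−1 = 1283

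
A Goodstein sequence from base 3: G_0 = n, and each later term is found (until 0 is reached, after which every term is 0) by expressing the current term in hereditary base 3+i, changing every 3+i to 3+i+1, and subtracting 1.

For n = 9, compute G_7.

step 0: 9 = 3^2; sub 4 for 3: 4^2; = 16; G_1 = 16−1 = 15
step 1: 15 = 3·4 + 3; sub 5 for 4: 3·5 + 3; = 18; G_2 = 18−1 = 17
step 2: 17 = 3·5 + 2; sub 6 for 5: 3·6 + 2; = 20; G_3 = 20−1 = 19
step 3: 19 = 3·6 + 1; sub 7 for 6: 3·7 + 1; = 22; G_4 = 22−1 = 21
step 4: 21 = 3·7; sub 8 for 7: 3·8; = 24; G_5 = 24−1 = 23
step 5: 23 = 2·8 + 7; sub 9 for 8: 2·9 + 7; = 25; G_6 = 25−1 = 24
step 6: 24 = 2·9 + 6; sub 10 for 9: 2·10 + 6; = 26; G_7 = 26−1 = 25
step 7: 25 = 2·10 + 5; sub 11 for 10: 2·11 + 5; = 27; G_8 = 27−1 = 26

25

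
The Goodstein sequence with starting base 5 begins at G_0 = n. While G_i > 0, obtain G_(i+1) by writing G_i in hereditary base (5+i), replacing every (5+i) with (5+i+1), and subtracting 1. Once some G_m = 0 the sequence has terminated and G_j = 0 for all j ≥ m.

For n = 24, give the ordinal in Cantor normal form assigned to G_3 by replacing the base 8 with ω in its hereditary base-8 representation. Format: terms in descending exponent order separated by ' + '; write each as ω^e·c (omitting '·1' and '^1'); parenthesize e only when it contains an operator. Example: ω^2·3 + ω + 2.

i=0: 24 = 4·5 + 4 (b=5); 5→6: 4·6 + 4 = 28; 28−1 = 27
i=1: 27 = 4·6 + 3 (b=6); 6→7: 4·7 + 3 = 31; 31−1 = 30
i=2: 30 = 4·7 + 2 (b=7); 7→8: 4·8 + 2 = 34; 34−1 = 33
i=3: 33 = 4·8 + 1 (b=8); 8→9: 4·9 + 1 = 37; 37−1 = 36

ω·4 + 1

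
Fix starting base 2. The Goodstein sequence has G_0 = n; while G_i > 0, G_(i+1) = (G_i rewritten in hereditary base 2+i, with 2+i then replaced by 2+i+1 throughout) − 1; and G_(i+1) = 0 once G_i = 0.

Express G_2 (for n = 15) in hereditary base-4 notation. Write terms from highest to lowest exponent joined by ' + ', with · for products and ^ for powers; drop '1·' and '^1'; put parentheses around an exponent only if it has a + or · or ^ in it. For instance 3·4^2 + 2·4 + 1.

15 —HB2→ 2^(2 + 1) + 2^2 + 2 + 1 —bump→ 3^(3 + 1) + 3^3 + 3 + 1 = 112 —(−1)→ 111
111 —HB3→ 3^(3 + 1) + 3^3 + 3 —bump→ 4^(4 + 1) + 4^4 + 4 = 1284 —(−1)→ 1283
1283 —HB4→ 4^(4 + 1) + 4^4 + 3 —bump→ 5^(5 + 1) + 5^5 + 3 = 18753 —(−1)→ 18752

4^(4 + 1) + 4^4 + 3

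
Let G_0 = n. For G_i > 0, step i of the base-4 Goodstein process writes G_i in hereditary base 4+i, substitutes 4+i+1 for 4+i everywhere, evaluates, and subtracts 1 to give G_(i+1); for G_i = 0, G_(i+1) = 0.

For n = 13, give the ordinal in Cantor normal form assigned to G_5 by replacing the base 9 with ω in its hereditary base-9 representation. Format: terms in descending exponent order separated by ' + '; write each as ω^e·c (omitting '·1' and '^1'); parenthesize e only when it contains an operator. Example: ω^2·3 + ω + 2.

ω·2 + 2

13 —HB4→ 3·4 + 1 —bump→ 3·5 + 1 = 16 —(−1)→ 15
15 —HB5→ 3·5 —bump→ 3·6 = 18 —(−1)→ 17
17 —HB6→ 2·6 + 5 —bump→ 2·7 + 5 = 19 —(−1)→ 18
18 —HB7→ 2·7 + 4 —bump→ 2·8 + 4 = 20 —(−1)→ 19
19 —HB8→ 2·8 + 3 —bump→ 2·9 + 3 = 21 —(−1)→ 20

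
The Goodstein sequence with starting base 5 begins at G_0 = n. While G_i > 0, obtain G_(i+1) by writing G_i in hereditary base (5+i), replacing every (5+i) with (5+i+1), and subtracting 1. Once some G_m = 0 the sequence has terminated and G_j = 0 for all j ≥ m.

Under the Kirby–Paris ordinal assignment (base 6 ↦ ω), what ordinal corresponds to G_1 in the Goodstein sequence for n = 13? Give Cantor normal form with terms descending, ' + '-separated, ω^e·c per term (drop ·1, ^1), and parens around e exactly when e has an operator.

13 —HB5→ 2·5 + 3 —bump→ 2·6 + 3 = 15 —(−1)→ 14
14 —HB6→ 2·6 + 2 —bump→ 2·7 + 2 = 16 —(−1)→ 15

ω·2 + 2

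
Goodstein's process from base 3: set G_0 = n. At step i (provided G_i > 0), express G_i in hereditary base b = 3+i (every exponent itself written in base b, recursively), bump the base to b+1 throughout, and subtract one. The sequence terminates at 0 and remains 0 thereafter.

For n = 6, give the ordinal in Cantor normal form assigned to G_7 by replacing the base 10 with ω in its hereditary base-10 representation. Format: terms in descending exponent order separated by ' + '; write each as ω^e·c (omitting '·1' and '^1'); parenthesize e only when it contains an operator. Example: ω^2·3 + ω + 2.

5

6 —HB3→ 2·3 —bump→ 2·4 = 8 —(−1)→ 7
7 —HB4→ 4 + 3 —bump→ 5 + 3 = 8 —(−1)→ 7
7 —HB5→ 5 + 2 —bump→ 6 + 2 = 8 —(−1)→ 7
7 —HB6→ 6 + 1 —bump→ 7 + 1 = 8 —(−1)→ 7
7 —HB7→ 7 —bump→ 8 = 8 —(−1)→ 7
7 —HB8→ 7 —bump→ 7 = 7 —(−1)→ 6
6 —HB9→ 6 —bump→ 6 = 6 —(−1)→ 5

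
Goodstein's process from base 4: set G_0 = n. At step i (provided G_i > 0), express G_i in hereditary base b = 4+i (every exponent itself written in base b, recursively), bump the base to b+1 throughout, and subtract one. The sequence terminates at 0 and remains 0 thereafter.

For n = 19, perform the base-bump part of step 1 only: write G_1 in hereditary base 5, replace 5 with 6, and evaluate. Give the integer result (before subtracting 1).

38

G_0 = 19. HB_4(19) = 4^2 + 3. Bump = 28. G_1 = 27.
G_1 = 27. HB_5(27) = 5^2 + 2. Bump = 38. G_2 = 37.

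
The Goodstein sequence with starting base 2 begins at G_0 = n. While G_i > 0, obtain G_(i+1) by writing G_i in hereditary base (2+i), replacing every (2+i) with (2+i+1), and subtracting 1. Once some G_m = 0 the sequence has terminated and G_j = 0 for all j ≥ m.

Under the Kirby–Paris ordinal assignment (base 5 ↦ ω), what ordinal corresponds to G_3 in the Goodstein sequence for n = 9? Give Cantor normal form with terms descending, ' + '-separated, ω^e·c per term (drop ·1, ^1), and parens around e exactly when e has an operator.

G_0 = 9. HB_2(9) = 2^(2 + 1) + 1. Bump = 82. G_1 = 81.
G_1 = 81. HB_3(81) = 3^(3 + 1). Bump = 1024. G_2 = 1023.
G_2 = 1023. HB_4(1023) = 3·4^4 + 3·4^3 + 3·4^2 + 3·4 + 3. Bump = 9843. G_3 = 9842.
G_3 = 9842. HB_5(9842) = 3·5^5 + 3·5^3 + 3·5^2 + 3·5 + 2. Bump = 140744. G_4 = 140743.

ω^ω·3 + ω^3·3 + ω^2·3 + ω·3 + 2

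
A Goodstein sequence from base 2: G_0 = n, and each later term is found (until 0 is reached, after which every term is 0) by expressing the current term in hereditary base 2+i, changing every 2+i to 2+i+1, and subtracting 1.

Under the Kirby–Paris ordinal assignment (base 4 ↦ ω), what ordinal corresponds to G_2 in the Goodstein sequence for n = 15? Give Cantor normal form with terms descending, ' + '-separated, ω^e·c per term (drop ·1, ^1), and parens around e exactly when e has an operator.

ω^(ω + 1) + ω^ω + 3

(0) 15|_2 = 2^(2 + 1) + 2^2 + 2 + 1 ↦ 3^(3 + 1) + 3^3 + 3 + 1|_3 = 112 ⇒ 111
(1) 111|_3 = 3^(3 + 1) + 3^3 + 3 ↦ 4^(4 + 1) + 4^4 + 4|_4 = 1284 ⇒ 1283
(2) 1283|_4 = 4^(4 + 1) + 4^4 + 3 ↦ 5^(5 + 1) + 5^5 + 3|_5 = 18753 ⇒ 18752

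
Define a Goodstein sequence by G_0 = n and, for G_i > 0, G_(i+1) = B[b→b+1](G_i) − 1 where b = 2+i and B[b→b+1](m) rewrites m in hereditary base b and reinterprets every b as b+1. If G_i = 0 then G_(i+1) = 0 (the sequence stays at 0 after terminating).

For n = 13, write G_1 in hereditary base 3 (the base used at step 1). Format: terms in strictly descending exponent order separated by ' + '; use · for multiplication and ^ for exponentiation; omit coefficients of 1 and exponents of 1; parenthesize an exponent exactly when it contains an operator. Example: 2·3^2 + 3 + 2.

3^(3 + 1) + 3^3

base 2: 13 = 2^(2 + 1) + 2^2 + 1; at 3: 3^(3 + 1) + 3^3 + 1 = 109; next = 108
base 3: 108 = 3^(3 + 1) + 3^3; at 4: 4^(4 + 1) + 4^4 = 1280; next = 1279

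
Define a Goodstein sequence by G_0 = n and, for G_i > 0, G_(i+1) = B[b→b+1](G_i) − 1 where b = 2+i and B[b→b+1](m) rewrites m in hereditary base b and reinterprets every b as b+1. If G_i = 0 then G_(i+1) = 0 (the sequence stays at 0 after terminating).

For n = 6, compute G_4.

i=0: 6 = 2^2 + 2 (b=2); 2→3: 3^3 + 3 = 30; 30−1 = 29
i=1: 29 = 3^3 + 2 (b=3); 3→4: 4^4 + 2 = 258; 258−1 = 257
i=2: 257 = 4^4 + 1 (b=4); 4→5: 5^5 + 1 = 3126; 3126−1 = 3125
i=3: 3125 = 5^5 (b=5); 5→6: 6^6 = 46656; 46656−1 = 46655
i=4: 46655 = 5·6^5 + 5·6^4 + 5·6^3 + 5·6^2 + 5·6 + 5 (b=6); 6→7: 5·7^5 + 5·7^4 + 5·7^3 + 5·7^2 + 5·7 + 5 = 98040; 98040−1 = 98039

46655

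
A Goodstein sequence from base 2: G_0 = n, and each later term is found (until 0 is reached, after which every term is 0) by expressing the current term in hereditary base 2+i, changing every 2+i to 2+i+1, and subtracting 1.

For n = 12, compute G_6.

step 0: 12 = 2^(2 + 1) + 2^2; sub 3 for 2: 3^(3 + 1) + 3^3; = 108; G_1 = 108−1 = 107
step 1: 107 = 3^(3 + 1) + 2·3^2 + 2·3 + 2; sub 4 for 3: 4^(4 + 1) + 2·4^2 + 2·4 + 2; = 1066; G_2 = 1066−1 = 1065
step 2: 1065 = 4^(4 + 1) + 2·4^2 + 2·4 + 1; sub 5 for 4: 5^(5 + 1) + 2·5^2 + 2·5 + 1; = 15686; G_3 = 15686−1 = 15685
step 3: 15685 = 5^(5 + 1) + 2·5^2 + 2·5; sub 6 for 5: 6^(6 + 1) + 2·6^2 + 2·6; = 280020; G_4 = 280020−1 = 280019
step 4: 280019 = 6^(6 + 1) + 2·6^2 + 6 + 5; sub 7 for 6: 7^(7 + 1) + 2·7^2 + 7 + 5; = 5764911; G_5 = 5764911−1 = 5764910
step 5: 5764910 = 7^(7 + 1) + 2·7^2 + 7 + 4; sub 8 for 7: 8^(8 + 1) + 2·8^2 + 8 + 4; = 134217868; G_6 = 134217868−1 = 134217867
step 6: 134217867 = 8^(8 + 1) + 2·8^2 + 8 + 3; sub 9 for 8: 9^(9 + 1) + 2·9^2 + 9 + 3; = 3486784575; G_7 = 3486784575−1 = 3486784574

134217867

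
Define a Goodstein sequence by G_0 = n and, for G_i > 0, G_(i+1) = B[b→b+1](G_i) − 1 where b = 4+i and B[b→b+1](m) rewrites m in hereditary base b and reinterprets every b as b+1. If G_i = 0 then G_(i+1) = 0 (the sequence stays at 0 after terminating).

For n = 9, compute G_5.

step 0: 9 = 2·4 + 1; sub 5 for 4: 2·5 + 1; = 11; G_1 = 11−1 = 10
step 1: 10 = 2·5; sub 6 for 5: 2·6; = 12; G_2 = 12−1 = 11
step 2: 11 = 6 + 5; sub 7 for 6: 7 + 5; = 12; G_3 = 12−1 = 11
step 3: 11 = 7 + 4; sub 8 for 7: 8 + 4; = 12; G_4 = 12−1 = 11
step 4: 11 = 8 + 3; sub 9 for 8: 9 + 3; = 12; G_5 = 12−1 = 11
step 5: 11 = 9 + 2; sub 10 for 9: 10 + 2; = 12; G_6 = 12−1 = 11

11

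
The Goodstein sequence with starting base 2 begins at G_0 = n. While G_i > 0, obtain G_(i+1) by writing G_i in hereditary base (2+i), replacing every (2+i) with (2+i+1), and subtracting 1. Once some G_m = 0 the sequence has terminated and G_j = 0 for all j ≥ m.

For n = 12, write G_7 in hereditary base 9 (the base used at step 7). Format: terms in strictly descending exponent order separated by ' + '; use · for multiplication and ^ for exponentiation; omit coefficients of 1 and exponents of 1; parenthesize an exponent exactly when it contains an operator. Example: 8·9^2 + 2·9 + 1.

9^(9 + 1) + 2·9^2 + 9 + 2

G_0=12  [base 2] 2^(2 + 1) + 2^2  →[2↦3]→  3^(3 + 1) + 3^3 = 108  −1 ⇒ G_1=107
G_1=107  [base 3] 3^(3 + 1) + 2·3^2 + 2·3 + 2  →[3↦4]→  4^(4 + 1) + 2·4^2 + 2·4 + 2 = 1066  −1 ⇒ G_2=1065
G_2=1065  [base 4] 4^(4 + 1) + 2·4^2 + 2·4 + 1  →[4↦5]→  5^(5 + 1) + 2·5^2 + 2·5 + 1 = 15686  −1 ⇒ G_3=15685
G_3=15685  [base 5] 5^(5 + 1) + 2·5^2 + 2·5  →[5↦6]→  6^(6 + 1) + 2·6^2 + 2·6 = 280020  −1 ⇒ G_4=280019
G_4=280019  [base 6] 6^(6 + 1) + 2·6^2 + 6 + 5  →[6↦7]→  7^(7 + 1) + 2·7^2 + 7 + 5 = 5764911  −1 ⇒ G_5=5764910
G_5=5764910  [base 7] 7^(7 + 1) + 2·7^2 + 7 + 4  →[7↦8]→  8^(8 + 1) + 2·8^2 + 8 + 4 = 134217868  −1 ⇒ G_6=134217867
G_6=134217867  [base 8] 8^(8 + 1) + 2·8^2 + 8 + 3  →[8↦9]→  9^(9 + 1) + 2·9^2 + 9 + 3 = 3486784575  −1 ⇒ G_7=3486784574
G_7=3486784574  [base 9] 9^(9 + 1) + 2·9^2 + 9 + 2  →[9↦10]→  10^(10 + 1) + 2·10^2 + 10 + 2 = 100000000212  −1 ⇒ G_8=100000000211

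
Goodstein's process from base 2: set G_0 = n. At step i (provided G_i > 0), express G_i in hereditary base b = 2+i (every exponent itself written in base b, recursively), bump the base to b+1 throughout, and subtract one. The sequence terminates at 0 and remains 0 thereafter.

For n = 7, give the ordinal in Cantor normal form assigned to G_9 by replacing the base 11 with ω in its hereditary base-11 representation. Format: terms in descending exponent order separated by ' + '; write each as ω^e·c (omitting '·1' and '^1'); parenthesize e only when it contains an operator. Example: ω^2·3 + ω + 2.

base 2: 7 = 2^2 + 2 + 1; at 3: 3^3 + 3 + 1 = 31; next = 30
base 3: 30 = 3^3 + 3; at 4: 4^4 + 4 = 260; next = 259
base 4: 259 = 4^4 + 3; at 5: 5^5 + 3 = 3128; next = 3127
base 5: 3127 = 5^5 + 2; at 6: 6^6 + 2 = 46658; next = 46657
base 6: 46657 = 6^6 + 1; at 7: 7^7 + 1 = 823544; next = 823543
base 7: 823543 = 7^7; at 8: 8^8 = 16777216; next = 16777215
base 8: 16777215 = 7·8^7 + 7·8^6 + 7·8^5 + 7·8^4 + 7·8^3 + 7·8^2 + 7·8 + 7; at 9: 7·9^7 + 7·9^6 + 7·9^5 + 7·9^4 + 7·9^3 + 7·9^2 + 7·9 + 7 = 37665880; next = 37665879
base 9: 37665879 = 7·9^7 + 7·9^6 + 7·9^5 + 7·9^4 + 7·9^3 + 7·9^2 + 7·9 + 6; at 10: 7·10^7 + 7·10^6 + 7·10^5 + 7·10^4 + 7·10^3 + 7·10^2 + 7·10 + 6 = 77777776; next = 77777775
base 10: 77777775 = 7·10^7 + 7·10^6 + 7·10^5 + 7·10^4 + 7·10^3 + 7·10^2 + 7·10 + 5; at 11: 7·11^7 + 7·11^6 + 7·11^5 + 7·11^4 + 7·11^3 + 7·11^2 + 7·11 + 5 = 150051214; next = 150051213

ω^7·7 + ω^6·7 + ω^5·7 + ω^4·7 + ω^3·7 + ω^2·7 + ω·7 + 4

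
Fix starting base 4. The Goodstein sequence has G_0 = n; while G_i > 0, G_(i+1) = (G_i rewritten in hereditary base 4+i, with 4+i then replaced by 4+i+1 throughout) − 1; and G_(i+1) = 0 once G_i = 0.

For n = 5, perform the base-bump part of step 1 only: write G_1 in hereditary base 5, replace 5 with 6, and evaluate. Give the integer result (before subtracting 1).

6

5 —HB4→ 4 + 1 —bump→ 5 + 1 = 6 —(−1)→ 5
5 —HB5→ 5 —bump→ 6 = 6 —(−1)→ 5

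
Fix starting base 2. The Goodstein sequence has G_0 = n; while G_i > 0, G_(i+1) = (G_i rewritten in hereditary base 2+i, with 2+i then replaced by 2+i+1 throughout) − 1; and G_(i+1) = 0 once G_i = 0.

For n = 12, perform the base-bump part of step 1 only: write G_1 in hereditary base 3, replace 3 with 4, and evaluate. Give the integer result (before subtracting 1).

1066

step 0: 12 = 2^(2 + 1) + 2^2; sub 3 for 2: 3^(3 + 1) + 3^3; = 108; G_1 = 108−1 = 107
step 1: 107 = 3^(3 + 1) + 2·3^2 + 2·3 + 2; sub 4 for 3: 4^(4 + 1) + 2·4^2 + 2·4 + 2; = 1066; G_2 = 1066−1 = 1065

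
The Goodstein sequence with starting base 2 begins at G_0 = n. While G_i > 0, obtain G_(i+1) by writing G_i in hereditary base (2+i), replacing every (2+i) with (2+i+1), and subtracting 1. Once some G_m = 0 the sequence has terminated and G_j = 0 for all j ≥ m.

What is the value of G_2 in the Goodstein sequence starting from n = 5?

255

[0] 5 ≡ 2^2 + 1 (base 2). Lift 3: 28. −1: 27.
[1] 27 ≡ 3^3 (base 3). Lift 4: 256. −1: 255.
[2] 255 ≡ 3·4^3 + 3·4^2 + 3·4 + 3 (base 4). Lift 5: 468. −1: 467.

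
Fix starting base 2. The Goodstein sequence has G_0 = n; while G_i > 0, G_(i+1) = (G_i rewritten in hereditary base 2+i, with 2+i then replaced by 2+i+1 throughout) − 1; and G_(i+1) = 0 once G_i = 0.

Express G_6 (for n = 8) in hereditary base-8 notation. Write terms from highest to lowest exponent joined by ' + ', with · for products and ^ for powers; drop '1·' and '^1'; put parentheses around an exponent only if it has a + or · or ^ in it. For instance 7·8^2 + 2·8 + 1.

i=0: 8 = 2^(2 + 1) (b=2); 2→3: 3^(3 + 1) = 81; 81−1 = 80
i=1: 80 = 2·3^3 + 2·3^2 + 2·3 + 2 (b=3); 3→4: 2·4^4 + 2·4^2 + 2·4 + 2 = 554; 554−1 = 553
i=2: 553 = 2·4^4 + 2·4^2 + 2·4 + 1 (b=4); 4→5: 2·5^5 + 2·5^2 + 2·5 + 1 = 6311; 6311−1 = 6310
i=3: 6310 = 2·5^5 + 2·5^2 + 2·5 (b=5); 5→6: 2·6^6 + 2·6^2 + 2·6 = 93396; 93396−1 = 93395
i=4: 93395 = 2·6^6 + 2·6^2 + 6 + 5 (b=6); 6→7: 2·7^7 + 2·7^2 + 7 + 5 = 1647196; 1647196−1 = 1647195
i=5: 1647195 = 2·7^7 + 2·7^2 + 7 + 4 (b=7); 7→8: 2·8^8 + 2·8^2 + 8 + 4 = 33554572; 33554572−1 = 33554571
i=6: 33554571 = 2·8^8 + 2·8^2 + 8 + 3 (b=8); 8→9: 2·9^9 + 2·9^2 + 9 + 3 = 774841152; 774841152−1 = 774841151

2·8^8 + 2·8^2 + 8 + 3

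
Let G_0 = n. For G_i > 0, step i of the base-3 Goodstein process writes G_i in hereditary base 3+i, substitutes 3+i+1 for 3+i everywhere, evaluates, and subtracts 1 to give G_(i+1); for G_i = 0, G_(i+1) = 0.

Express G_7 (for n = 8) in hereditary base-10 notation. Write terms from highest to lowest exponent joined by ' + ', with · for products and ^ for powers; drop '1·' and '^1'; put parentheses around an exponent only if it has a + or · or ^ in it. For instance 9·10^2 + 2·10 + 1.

[0] 8 ≡ 2·3 + 2 (base 3). Lift 4: 10. −1: 9.
[1] 9 ≡ 2·4 + 1 (base 4). Lift 5: 11. −1: 10.
[2] 10 ≡ 2·5 (base 5). Lift 6: 12. −1: 11.
[3] 11 ≡ 6 + 5 (base 6). Lift 7: 12. −1: 11.
[4] 11 ≡ 7 + 4 (base 7). Lift 8: 12. −1: 11.
[5] 11 ≡ 8 + 3 (base 8). Lift 9: 12. −1: 11.
[6] 11 ≡ 9 + 2 (base 9). Lift 10: 12. −1: 11.

10 + 1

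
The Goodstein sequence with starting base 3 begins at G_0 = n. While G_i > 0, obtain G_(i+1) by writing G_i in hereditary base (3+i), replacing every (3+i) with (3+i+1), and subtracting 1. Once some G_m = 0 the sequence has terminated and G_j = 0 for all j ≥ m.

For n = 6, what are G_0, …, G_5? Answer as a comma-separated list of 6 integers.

base 3: 6 = 2·3; at 4: 2·4 = 8; next = 7
base 4: 7 = 4 + 3; at 5: 5 + 3 = 8; next = 7
base 5: 7 = 5 + 2; at 6: 6 + 2 = 8; next = 7
base 6: 7 = 6 + 1; at 7: 7 + 1 = 8; next = 7
base 7: 7 = 7; at 8: 8 = 8; next = 7

6, 7, 7, 7, 7, 7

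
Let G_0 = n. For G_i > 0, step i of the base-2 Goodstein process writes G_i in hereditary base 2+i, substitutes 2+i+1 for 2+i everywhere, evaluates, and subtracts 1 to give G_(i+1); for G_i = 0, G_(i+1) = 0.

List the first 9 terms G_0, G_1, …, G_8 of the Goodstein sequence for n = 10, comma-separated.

10, 83, 1025, 15625, 279935, 4215754, 84073323, 1937434592, 50000555551

G_0 = 10. HB_2(10) = 2^(2 + 1) + 2. Bump = 84. G_1 = 83.
G_1 = 83. HB_3(83) = 3^(3 + 1) + 2. Bump = 1026. G_2 = 1025.
G_2 = 1025. HB_4(1025) = 4^(4 + 1) + 1. Bump = 15626. G_3 = 15625.
G_3 = 15625. HB_5(15625) = 5^(5 + 1). Bump = 279936. G_4 = 279935.
G_4 = 279935. HB_6(279935) = 5·6^6 + 5·6^5 + 5·6^4 + 5·6^3 + 5·6^2 + 5·6 + 5. Bump = 4215755. G_5 = 4215754.
G_5 = 4215754. HB_7(4215754) = 5·7^7 + 5·7^5 + 5·7^4 + 5·7^3 + 5·7^2 + 5·7 + 4. Bump = 84073324. G_6 = 84073323.
G_6 = 84073323. HB_8(84073323) = 5·8^8 + 5·8^5 + 5·8^4 + 5·8^3 + 5·8^2 + 5·8 + 3. Bump = 1937434593. G_7 = 1937434592.
G_7 = 1937434592. HB_9(1937434592) = 5·9^9 + 5·9^5 + 5·9^4 + 5·9^3 + 5·9^2 + 5·9 + 2. Bump = 50000555552. G_8 = 50000555551.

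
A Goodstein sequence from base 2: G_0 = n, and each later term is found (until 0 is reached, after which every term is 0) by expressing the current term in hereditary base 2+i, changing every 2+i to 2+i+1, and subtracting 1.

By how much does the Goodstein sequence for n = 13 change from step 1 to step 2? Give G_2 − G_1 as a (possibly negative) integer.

1171

[0] 13 ≡ 2^(2 + 1) + 2^2 + 1 (base 2). Lift 3: 109. −1: 108.
[1] 108 ≡ 3^(3 + 1) + 3^3 (base 3). Lift 4: 1280. −1: 1279.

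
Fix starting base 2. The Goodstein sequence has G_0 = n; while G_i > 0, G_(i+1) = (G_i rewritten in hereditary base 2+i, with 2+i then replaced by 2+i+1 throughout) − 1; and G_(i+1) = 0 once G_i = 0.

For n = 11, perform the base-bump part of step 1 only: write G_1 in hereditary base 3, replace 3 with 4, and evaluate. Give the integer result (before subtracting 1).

G_0=11  [base 2] 2^(2 + 1) + 2 + 1  →[2↦3]→  3^(3 + 1) + 3 + 1 = 85  −1 ⇒ G_1=84
G_1=84  [base 3] 3^(3 + 1) + 3  →[3↦4]→  4^(4 + 1) + 4 = 1028  −1 ⇒ G_2=1027

1028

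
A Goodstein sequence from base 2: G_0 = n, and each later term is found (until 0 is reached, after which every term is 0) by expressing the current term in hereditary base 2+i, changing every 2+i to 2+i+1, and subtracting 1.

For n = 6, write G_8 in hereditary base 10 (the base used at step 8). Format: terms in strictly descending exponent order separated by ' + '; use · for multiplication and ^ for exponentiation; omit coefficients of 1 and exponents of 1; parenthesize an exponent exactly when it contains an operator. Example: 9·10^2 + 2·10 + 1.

5·10^5 + 5·10^4 + 5·10^3 + 5·10^2 + 5·10 + 1

step 0: 6 = 2^2 + 2; sub 3 for 2: 3^3 + 3; = 30; G_1 = 30−1 = 29
step 1: 29 = 3^3 + 2; sub 4 for 3: 4^4 + 2; = 258; G_2 = 258−1 = 257
step 2: 257 = 4^4 + 1; sub 5 for 4: 5^5 + 1; = 3126; G_3 = 3126−1 = 3125
step 3: 3125 = 5^5; sub 6 for 5: 6^6; = 46656; G_4 = 46656−1 = 46655
step 4: 46655 = 5·6^5 + 5·6^4 + 5·6^3 + 5·6^2 + 5·6 + 5; sub 7 for 6: 5·7^5 + 5·7^4 + 5·7^3 + 5·7^2 + 5·7 + 5; = 98040; G_5 = 98040−1 = 98039
step 5: 98039 = 5·7^5 + 5·7^4 + 5·7^3 + 5·7^2 + 5·7 + 4; sub 8 for 7: 5·8^5 + 5·8^4 + 5·8^3 + 5·8^2 + 5·8 + 4; = 187244; G_6 = 187244−1 = 187243
step 6: 187243 = 5·8^5 + 5·8^4 + 5·8^3 + 5·8^2 + 5·8 + 3; sub 9 for 8: 5·9^5 + 5·9^4 + 5·9^3 + 5·9^2 + 5·9 + 3; = 332148; G_7 = 332148−1 = 332147
step 7: 332147 = 5·9^5 + 5·9^4 + 5·9^3 + 5·9^2 + 5·9 + 2; sub 10 for 9: 5·10^5 + 5·10^4 + 5·10^3 + 5·10^2 + 5·10 + 2; = 555552; G_8 = 555552−1 = 555551
step 8: 555551 = 5·10^5 + 5·10^4 + 5·10^3 + 5·10^2 + 5·10 + 1; sub 11 for 10: 5·11^5 + 5·11^4 + 5·11^3 + 5·11^2 + 5·11 + 1; = 885776; G_9 = 885776−1 = 885775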